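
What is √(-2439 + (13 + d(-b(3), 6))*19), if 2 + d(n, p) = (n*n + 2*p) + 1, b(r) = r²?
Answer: 2*I*√111 ≈ 21.071*I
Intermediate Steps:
d(n, p) = -1 + n² + 2*p (d(n, p) = -2 + ((n*n + 2*p) + 1) = -2 + ((n² + 2*p) + 1) = -2 + (1 + n² + 2*p) = -1 + n² + 2*p)
√(-2439 + (13 + d(-b(3), 6))*19) = √(-2439 + (13 + (-1 + (-1*3²)² + 2*6))*19) = √(-2439 + (13 + (-1 + (-1*9)² + 12))*19) = √(-2439 + (13 + (-1 + (-9)² + 12))*19) = √(-2439 + (13 + (-1 + 81 + 12))*19) = √(-2439 + (13 + 92)*19) = √(-2439 + 105*19) = √(-2439 + 1995) = √(-444) = 2*I*√111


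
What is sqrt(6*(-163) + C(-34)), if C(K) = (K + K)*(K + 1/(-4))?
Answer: sqrt(1351) ≈ 36.756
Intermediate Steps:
C(K) = 2*K*(-1/4 + K) (C(K) = (2*K)*(K - 1/4) = (2*K)*(-1/4 + K) = 2*K*(-1/4 + K))
sqrt(6*(-163) + C(-34)) = sqrt(6*(-163) + (1/2)*(-34)*(-1 + 4*(-34))) = sqrt(-978 + (1/2)*(-34)*(-1 - 136)) = sqrt(-978 + (1/2)*(-34)*(-137)) = sqrt(-978 + 2329) = sqrt(1351)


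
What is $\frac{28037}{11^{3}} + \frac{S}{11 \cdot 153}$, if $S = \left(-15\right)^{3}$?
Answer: $\frac{431254}{22627} \approx 19.059$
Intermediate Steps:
$S = -3375$
$\frac{28037}{11^{3}} + \frac{S}{11 \cdot 153} = \frac{28037}{11^{3}} - \frac{3375}{11 \cdot 153} = \frac{28037}{1331} - \frac{3375}{1683} = 28037 \cdot \frac{1}{1331} - \frac{375}{187} = \frac{28037}{1331} - \frac{375}{187} = \frac{431254}{22627}$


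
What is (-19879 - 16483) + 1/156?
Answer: -5672471/156 ≈ -36362.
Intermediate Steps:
(-19879 - 16483) + 1/156 = -36362 + 1/156 = -5672471/156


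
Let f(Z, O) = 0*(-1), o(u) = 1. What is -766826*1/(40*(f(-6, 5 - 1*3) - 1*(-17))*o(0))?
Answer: -383413/340 ≈ -1127.7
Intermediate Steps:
f(Z, O) = 0
-766826*1/(40*(f(-6, 5 - 1*3) - 1*(-17))*o(0)) = -766826*1/(40*(0 - 1*(-17))) = -766826*1/(40*(0 + 17)) = -766826/(1*(40*17)) = -766826/(1*680) = -766826/680 = -766826*1/680 = -383413/340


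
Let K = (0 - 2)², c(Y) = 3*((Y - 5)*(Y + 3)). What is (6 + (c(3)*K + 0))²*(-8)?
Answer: -152352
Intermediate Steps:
c(Y) = 3*(-5 + Y)*(3 + Y) (c(Y) = 3*((-5 + Y)*(3 + Y)) = 3*(-5 + Y)*(3 + Y))
K = 4 (K = (-2)² = 4)
(6 + (c(3)*K + 0))²*(-8) = (6 + ((-45 - 6*3 + 3*3²)*4 + 0))²*(-8) = (6 + ((-45 - 18 + 3*9)*4 + 0))²*(-8) = (6 + ((-45 - 18 + 27)*4 + 0))²*(-8) = (6 + (-36*4 + 0))²*(-8) = (6 + (-144 + 0))²*(-8) = (6 - 144)²*(-8) = (-138)²*(-8) = 19044*(-8) = -152352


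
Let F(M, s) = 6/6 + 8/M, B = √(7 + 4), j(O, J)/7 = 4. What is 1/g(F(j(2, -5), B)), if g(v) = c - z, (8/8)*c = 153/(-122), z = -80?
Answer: 122/9607 ≈ 0.012699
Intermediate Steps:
j(O, J) = 28 (j(O, J) = 7*4 = 28)
c = -153/122 (c = 153/(-122) = 153*(-1/122) = -153/122 ≈ -1.2541)
B = √11 ≈ 3.3166
F(M, s) = 1 + 8/M (F(M, s) = 6*(⅙) + 8/M = 1 + 8/M)
g(v) = 9607/122 (g(v) = -153/122 - 1*(-80) = -153/122 + 80 = 9607/122)
1/g(F(j(2, -5), B)) = 1/(9607/122) = 122/9607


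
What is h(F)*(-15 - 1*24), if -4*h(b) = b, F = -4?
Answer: -39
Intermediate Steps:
h(b) = -b/4
h(F)*(-15 - 1*24) = (-¼*(-4))*(-15 - 1*24) = 1*(-15 - 24) = 1*(-39) = -39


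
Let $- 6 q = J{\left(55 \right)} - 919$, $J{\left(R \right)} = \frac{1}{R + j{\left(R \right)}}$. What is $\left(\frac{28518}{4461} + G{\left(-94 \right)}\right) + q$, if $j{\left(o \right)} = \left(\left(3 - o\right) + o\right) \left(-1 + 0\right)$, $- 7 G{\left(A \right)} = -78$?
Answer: $\frac{184787873}{1082536} \approx 170.7$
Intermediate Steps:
$G{\left(A \right)} = \frac{78}{7}$ ($G{\left(A \right)} = \left(- \frac{1}{7}\right) \left(-78\right) = \frac{78}{7}$)
$j{\left(o \right)} = -3$ ($j{\left(o \right)} = 3 \left(-1\right) = -3$)
$J{\left(R \right)} = \frac{1}{-3 + R}$ ($J{\left(R \right)} = \frac{1}{R - 3} = \frac{1}{-3 + R}$)
$q = \frac{15929}{104}$ ($q = - \frac{\frac{1}{-3 + 55} - 919}{6} = - \frac{\frac{1}{52} - 919}{6} = \left(- \frac{1}{6}\right) \left(- \frac{47787}{52}\right) = \frac{15929}{104} \approx 153.16$)
$\left(\frac{28518}{4461} + G{\left(-94 \right)}\right) + q = \left(\frac{28518}{4461} + \frac{78}{7}\right) + \frac{15929}{104} = \left(28518 \cdot \frac{1}{4461} + \frac{78}{7}\right) + \frac{15929}{104} = \left(\frac{9506}{1487} + \frac{78}{7}\right) + \frac{15929}{104} = \frac{182528}{10409} + \frac{15929}{104} = \frac{184787873}{1082536}$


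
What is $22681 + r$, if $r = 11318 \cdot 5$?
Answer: $79271$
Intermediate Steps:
$r = 56590$
$22681 + r = 22681 + 56590 = 79271$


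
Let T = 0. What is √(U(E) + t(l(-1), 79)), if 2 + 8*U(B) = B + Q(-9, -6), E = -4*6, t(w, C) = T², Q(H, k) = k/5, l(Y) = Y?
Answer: I*√85/5 ≈ 1.8439*I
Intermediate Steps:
Q(H, k) = k/5 (Q(H, k) = k*(⅕) = k/5)
t(w, C) = 0 (t(w, C) = 0² = 0)
E = -24
U(B) = -⅖ + B/8 (U(B) = -¼ + (B + (⅕)*(-6))/8 = -¼ + (B - 6/5)/8 = -¼ + (-6/5 + B)/8 = -¼ + (-3/20 + B/8) = -⅖ + B/8)
√(U(E) + t(l(-1), 79)) = √((-⅖ + (⅛)*(-24)) + 0) = √((-⅖ - 3) + 0) = √(-17/5 + 0) = √(-17/5) = I*√85/5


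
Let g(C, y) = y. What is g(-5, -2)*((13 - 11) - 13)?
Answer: 22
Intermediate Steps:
g(-5, -2)*((13 - 11) - 13) = -2*((13 - 11) - 13) = -2*(2 - 13) = -2*(-11) = 22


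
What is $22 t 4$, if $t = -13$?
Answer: $-1144$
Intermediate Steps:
$22 t 4 = 22 \left(-13\right) 4 = \left(-286\right) 4 = -1144$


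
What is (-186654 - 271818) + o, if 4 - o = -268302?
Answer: -190166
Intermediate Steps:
o = 268306 (o = 4 - 1*(-268302) = 4 + 268302 = 268306)
(-186654 - 271818) + o = (-186654 - 271818) + 268306 = -458472 + 268306 = -190166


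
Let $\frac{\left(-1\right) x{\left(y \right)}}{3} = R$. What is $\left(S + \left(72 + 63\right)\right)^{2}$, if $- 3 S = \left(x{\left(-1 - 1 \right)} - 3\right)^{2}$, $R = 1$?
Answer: $15129$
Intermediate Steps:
$x{\left(y \right)} = -3$ ($x{\left(y \right)} = \left(-3\right) 1 = -3$)
$S = -12$ ($S = - \frac{\left(-3 - 3\right)^{2}}{3} = - \frac{\left(-6\right)^{2}}{3} = \left(- \frac{1}{3}\right) 36 = -12$)
$\left(S + \left(72 + 63\right)\right)^{2} = \left(-12 + \left(72 + 63\right)\right)^{2} = \left(-12 + 135\right)^{2} = 123^{2} = 15129$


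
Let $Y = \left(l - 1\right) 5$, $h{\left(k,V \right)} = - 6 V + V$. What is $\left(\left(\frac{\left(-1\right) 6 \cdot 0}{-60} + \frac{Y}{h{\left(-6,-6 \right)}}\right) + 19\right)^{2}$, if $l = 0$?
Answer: $\frac{12769}{36} \approx 354.69$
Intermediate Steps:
$h{\left(k,V \right)} = - 5 V$
$Y = -5$ ($Y = \left(0 - 1\right) 5 = \left(-1\right) 5 = -5$)
$\left(\left(\frac{\left(-1\right) 6 \cdot 0}{-60} + \frac{Y}{h{\left(-6,-6 \right)}}\right) + 19\right)^{2} = \left(\left(\frac{\left(-1\right) 6 \cdot 0}{-60} - \frac{5}{\left(-5\right) \left(-6\right)}\right) + 19\right)^{2} = \left(\left(\left(-6\right) 0 \left(- \frac{1}{60}\right) - \frac{5}{30}\right) + 19\right)^{2} = \left(\left(0 \left(- \frac{1}{60}\right) - \frac{1}{6}\right) + 19\right)^{2} = \left(\left(0 - \frac{1}{6}\right) + 19\right)^{2} = \left(- \frac{1}{6} + 19\right)^{2} = \left(\frac{113}{6}\right)^{2} = \frac{12769}{36}$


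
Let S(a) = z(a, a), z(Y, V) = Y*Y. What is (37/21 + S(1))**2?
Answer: 3364/441 ≈ 7.6281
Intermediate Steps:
z(Y, V) = Y**2
S(a) = a**2
(37/21 + S(1))**2 = (37/21 + 1**2)**2 = (37*(1/21) + 1)**2 = (37/21 + 1)**2 = (58/21)**2 = 3364/441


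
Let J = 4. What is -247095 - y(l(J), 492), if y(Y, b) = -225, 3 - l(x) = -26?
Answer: -246870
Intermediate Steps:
l(x) = 29 (l(x) = 3 - 1*(-26) = 3 + 26 = 29)
-247095 - y(l(J), 492) = -247095 - 1*(-225) = -247095 + 225 = -246870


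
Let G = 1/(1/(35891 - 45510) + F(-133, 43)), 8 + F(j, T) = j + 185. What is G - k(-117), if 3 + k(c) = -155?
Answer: 66880749/423235 ≈ 158.02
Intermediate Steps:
F(j, T) = 177 + j (F(j, T) = -8 + (j + 185) = -8 + (185 + j) = 177 + j)
G = 9619/423235 (G = 1/(1/(35891 - 45510) + (177 - 133)) = 1/(1/(-9619) + 44) = 1/(-1/9619 + 44) = 1/(423235/9619) = 9619/423235 ≈ 0.022727)
k(c) = -158 (k(c) = -3 - 155 = -158)
G - k(-117) = 9619/423235 - 1*(-158) = 9619/423235 + 158 = 66880749/423235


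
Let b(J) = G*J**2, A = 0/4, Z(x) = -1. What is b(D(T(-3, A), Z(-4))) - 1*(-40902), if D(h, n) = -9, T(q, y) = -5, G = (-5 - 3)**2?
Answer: 46086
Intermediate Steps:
G = 64 (G = (-8)**2 = 64)
A = 0 (A = 0*(1/4) = 0)
b(J) = 64*J**2
b(D(T(-3, A), Z(-4))) - 1*(-40902) = 64*(-9)**2 - 1*(-40902) = 64*81 + 40902 = 5184 + 40902 = 46086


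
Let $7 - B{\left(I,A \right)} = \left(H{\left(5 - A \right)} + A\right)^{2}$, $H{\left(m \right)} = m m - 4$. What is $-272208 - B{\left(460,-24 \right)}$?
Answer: $388754$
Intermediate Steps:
$H{\left(m \right)} = -4 + m^{2}$ ($H{\left(m \right)} = m^{2} - 4 = -4 + m^{2}$)
$B{\left(I,A \right)} = 7 - \left(-4 + A + \left(5 - A\right)^{2}\right)^{2}$ ($B{\left(I,A \right)} = 7 - \left(\left(-4 + \left(5 - A\right)^{2}\right) + A\right)^{2} = 7 - \left(-4 + A + \left(5 - A\right)^{2}\right)^{2}$)
$-272208 - B{\left(460,-24 \right)} = -272208 - \left(7 - \left(-4 - 24 + \left(-5 - 24\right)^{2}\right)^{2}\right) = -272208 - \left(7 - \left(-4 - 24 + \left(-29\right)^{2}\right)^{2}\right) = -272208 - \left(7 - \left(-4 - 24 + 841\right)^{2}\right) = -272208 - \left(7 - 813^{2}\right) = -272208 - \left(7 - 660969\right) = -272208 - -660962 = -272208 + 660962 = 388754$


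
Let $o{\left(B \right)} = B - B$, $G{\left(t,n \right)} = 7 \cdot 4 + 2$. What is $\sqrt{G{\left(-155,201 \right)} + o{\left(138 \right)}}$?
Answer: $\sqrt{30} \approx 5.4772$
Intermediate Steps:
$G{\left(t,n \right)} = 30$ ($G{\left(t,n \right)} = 28 + 2 = 30$)
$o{\left(B \right)} = 0$
$\sqrt{G{\left(-155,201 \right)} + o{\left(138 \right)}} = \sqrt{30 + 0} = \sqrt{30}$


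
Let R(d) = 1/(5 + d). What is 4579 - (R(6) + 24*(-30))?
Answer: 58288/11 ≈ 5298.9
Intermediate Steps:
4579 - (R(6) + 24*(-30)) = 4579 - (1/(5 + 6) + 24*(-30)) = 4579 - (1/11 - 720) = 4579 - 1*(-7919/11) = 4579 + 7919/11 = 58288/11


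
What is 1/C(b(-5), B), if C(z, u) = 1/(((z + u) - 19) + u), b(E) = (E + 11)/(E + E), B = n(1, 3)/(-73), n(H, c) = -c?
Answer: -7124/365 ≈ -19.518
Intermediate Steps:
B = 3/73 (B = -1*3/(-73) = -3*(-1/73) = 3/73 ≈ 0.041096)
b(E) = (11 + E)/(2*E) (b(E) = (11 + E)/((2*E)) = (11 + E)*(1/(2*E)) = (11 + E)/(2*E))
C(z, u) = 1/(-19 + z + 2*u) (C(z, u) = 1/(((u + z) - 19) + u) = 1/((-19 + u + z) + u) = 1/(-19 + z + 2*u))
1/C(b(-5), B) = 1/(1/(-19 + (½)*(11 - 5)/(-5) + 2*(3/73))) = 1/(1/(-19 + (½)*(-⅕)*6 + 6/73)) = 1/(1/(-19 - ⅗ + 6/73)) = 1/(1/(-7124/365)) = 1/(-365/7124) = -7124/365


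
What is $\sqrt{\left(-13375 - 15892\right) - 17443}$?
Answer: $3 i \sqrt{5190} \approx 216.13 i$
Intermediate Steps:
$\sqrt{\left(-13375 - 15892\right) - 17443} = \sqrt{-29267 - 17443} = \sqrt{-46710} = 3 i \sqrt{5190}$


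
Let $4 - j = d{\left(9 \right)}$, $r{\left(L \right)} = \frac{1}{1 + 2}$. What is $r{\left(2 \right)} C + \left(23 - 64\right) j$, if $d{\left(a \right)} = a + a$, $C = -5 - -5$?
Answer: $574$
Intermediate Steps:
$C = 0$ ($C = -5 + 5 = 0$)
$r{\left(L \right)} = \frac{1}{3}$
$d{\left(a \right)} = 2 a$
$j = -14$ ($j = 4 - 2 \cdot 9 = 4 - 18 = -14$)
$r{\left(2 \right)} C + \left(23 - 64\right) j = \frac{1}{3} \cdot 0 + \left(23 - 64\right) \left(-14\right) = 0 - -574 = 0 + 574 = 574$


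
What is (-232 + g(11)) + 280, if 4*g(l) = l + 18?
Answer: 221/4 ≈ 55.250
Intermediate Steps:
g(l) = 9/2 + l/4 (g(l) = (l + 18)/4 = (18 + l)/4 = 9/2 + l/4)
(-232 + g(11)) + 280 = (-232 + (9/2 + (1/4)*11)) + 280 = (-232 + (9/2 + 11/4)) + 280 = (-232 + 29/4) + 280 = -899/4 + 280 = 221/4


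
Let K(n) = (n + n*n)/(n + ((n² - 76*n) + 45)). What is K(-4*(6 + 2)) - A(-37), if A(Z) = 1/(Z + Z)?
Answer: 76877/256706 ≈ 0.29947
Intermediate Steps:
K(n) = (n + n²)/(45 + n² - 75*n) (K(n) = (n + n²)/(n + (45 + n² - 76*n)) = (n + n²)/(45 + n² - 75*n))
A(Z) = 1/(2*Z)
K(-4*(6 + 2)) - A(-37) = (-4*(6 + 2))*(1 - 4*(6 + 2))/(45 + (-4*(6 + 2))² - (-300)*(6 + 2)) - 1/(2*(-37)) = (-4*8)*(1 - 4*8)/(45 + (-4*8)² - (-300)*8) - (-1)/(2*37) = -32*(1 - 32)/(45 + (-32)² - 75*(-32)) - 1*(-1/74) = -32*(-31)/(45 + 1024 + 2400) + 1/74 = -32*(-31)/3469 + 1/74 = -32*1/3469*(-31) + 1/74 = 992/3469 + 1/74 = 76877/256706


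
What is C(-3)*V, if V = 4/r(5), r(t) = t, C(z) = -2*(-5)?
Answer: 8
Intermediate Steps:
C(z) = 10
V = 4/5 ≈ 0.80000
C(-3)*V = 10*(4/5) = 8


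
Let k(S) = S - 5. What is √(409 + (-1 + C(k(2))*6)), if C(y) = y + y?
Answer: 2*√93 ≈ 19.287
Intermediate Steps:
k(S) = -5 + S
C(y) = 2*y
√(409 + (-1 + C(k(2))*6)) = √(409 + (-1 + (2*(-5 + 2))*6)) = √(409 + (-1 + (2*(-3))*6)) = √(409 + (-1 - 6*6)) = √(409 + (-1 - 36)) = √(409 - 37) = √372 = 2*√93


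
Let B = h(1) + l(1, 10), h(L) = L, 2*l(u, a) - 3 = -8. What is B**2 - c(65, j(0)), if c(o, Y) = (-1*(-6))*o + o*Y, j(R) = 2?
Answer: -2071/4 ≈ -517.75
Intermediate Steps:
l(u, a) = -5/2 (l(u, a) = 3/2 + (1/2)*(-8) = 3/2 - 4 = -5/2)
c(o, Y) = 6*o + Y*o
B = -3/2 (B = 1 - 5/2 = -3/2 ≈ -1.5000)
B**2 - c(65, j(0)) = (-3/2)**2 - 65*(6 + 2) = 9/4 - 65*8 = 9/4 - 1*520 = 9/4 - 520 = -2071/4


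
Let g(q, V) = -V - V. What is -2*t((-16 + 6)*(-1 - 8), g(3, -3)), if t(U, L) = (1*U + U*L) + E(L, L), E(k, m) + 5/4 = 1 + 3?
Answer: -2531/2 ≈ -1265.5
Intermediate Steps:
g(q, V) = -2*V
E(k, m) = 11/4 (E(k, m) = -5/4 + (1 + 3) = -5/4 + 4 = 11/4)
t(U, L) = 11/4 + U + L*U (t(U, L) = (1*U + U*L) + 11/4 = (U + L*U) + 11/4 = 11/4 + U + L*U)
-2*t((-16 + 6)*(-1 - 8), g(3, -3)) = -2*(11/4 + (-16 + 6)*(-1 - 8) + (-2*(-3))*((-16 + 6)*(-1 - 8))) = -2*(11/4 - 10*(-9) + 6*(-10*(-9))) = -2*(11/4 + 90 + 6*90) = -2*(11/4 + 90 + 540) = -2*2531/4 = -2531/2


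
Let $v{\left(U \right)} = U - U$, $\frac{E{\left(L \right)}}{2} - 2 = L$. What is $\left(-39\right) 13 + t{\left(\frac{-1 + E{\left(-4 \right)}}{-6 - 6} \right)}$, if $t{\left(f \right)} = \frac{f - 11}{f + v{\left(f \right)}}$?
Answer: $- \frac{2662}{5} \approx -532.4$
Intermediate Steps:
$E{\left(L \right)} = 4 + 2 L$
$v{\left(U \right)} = 0$
$t{\left(f \right)} = \frac{-11 + f}{f}$ ($t{\left(f \right)} = \frac{f - 11}{f + 0} = \frac{-11 + f}{f}$)
$\left(-39\right) 13 + t{\left(\frac{-1 + E{\left(-4 \right)}}{-6 - 6} \right)} = \left(-39\right) 13 + \frac{-11 + \frac{-1 + \left(4 + 2 \left(-4\right)\right)}{-6 - 6}}{\left(-1 + \left(4 + 2 \left(-4\right)\right)\right) \frac{1}{-6 - 6}} = -507 + \frac{-11 + \frac{-1 + \left(4 - 8\right)}{-12}}{\left(-1 + \left(4 - 8\right)\right) \frac{1}{-12}} = -507 + \frac{-11 + \left(-1 - 4\right) \left(- \frac{1}{12}\right)}{\left(-1 - 4\right) \left(- \frac{1}{12}\right)} = -507 + \frac{-11 - - \frac{5}{12}}{\left(-5\right) \left(- \frac{1}{12}\right)} = -507 + \frac{-11 + \frac{5}{12}}{\frac{5}{12}} = -507 + \frac{12}{5} \left(- \frac{127}{12}\right) = -507 - \frac{127}{5} = - \frac{2662}{5}$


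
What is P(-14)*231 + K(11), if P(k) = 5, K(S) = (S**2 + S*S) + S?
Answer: 1408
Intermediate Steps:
K(S) = S + 2*S**2 (K(S) = (S**2 + S**2) + S = 2*S**2 + S = S + 2*S**2)
P(-14)*231 + K(11) = 5*231 + 11*(1 + 2*11) = 1155 + 11*(1 + 22) = 1155 + 11*23 = 1155 + 253 = 1408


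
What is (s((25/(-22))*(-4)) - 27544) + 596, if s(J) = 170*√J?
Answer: -26948 + 850*√22/11 ≈ -26586.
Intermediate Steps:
(s((25/(-22))*(-4)) - 27544) + 596 = (170*√((25/(-22))*(-4)) - 27544) + 596 = (170*√((25*(-1/22))*(-4)) - 27544) + 596 = (170*√(-25/22*(-4)) - 27544) + 596 = (170*√(50/11) - 27544) + 596 = (170*(5*√22/11) - 27544) + 596 = (850*√22/11 - 27544) + 596 = (-27544 + 850*√22/11) + 596 = -26948 + 850*√22/11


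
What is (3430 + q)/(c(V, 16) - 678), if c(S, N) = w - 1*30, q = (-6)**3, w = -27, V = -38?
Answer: -3214/735 ≈ -4.3728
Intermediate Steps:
q = -216
c(S, N) = -57 (c(S, N) = -27 - 1*30 = -27 - 30 = -57)
(3430 + q)/(c(V, 16) - 678) = (3430 - 216)/(-57 - 678) = 3214/(-735) = 3214*(-1/735) = -3214/735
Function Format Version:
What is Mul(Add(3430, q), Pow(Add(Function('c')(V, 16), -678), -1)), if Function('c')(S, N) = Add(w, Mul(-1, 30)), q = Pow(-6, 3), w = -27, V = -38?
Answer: Rational(-3214, 735) ≈ -4.3728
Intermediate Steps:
q = -216
Function('c')(S, N) = -57 (Function('c')(S, N) = Add(-27, Mul(-1, 30)) = Add(-27, -30) = -57)
Mul(Add(3430, q), Pow(Add(Function('c')(V, 16), -678), -1)) = Mul(Add(3430, -216), Pow(Add(-57, -678), -1)) = Mul(3214, Pow(-735, -1)) = Mul(3214, Rational(-1, 735)) = Rational(-3214, 735)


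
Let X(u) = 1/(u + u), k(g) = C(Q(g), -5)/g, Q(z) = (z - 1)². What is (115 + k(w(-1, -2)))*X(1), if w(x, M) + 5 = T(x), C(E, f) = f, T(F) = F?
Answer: 695/12 ≈ 57.917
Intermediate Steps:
Q(z) = (-1 + z)²
w(x, M) = -5 + x
k(g) = -5/g
X(u) = 1/(2*u)
(115 + k(w(-1, -2)))*X(1) = (115 - 5/(-5 - 1))*((½)/1) = (115 - 5/(-6))*((½)*1) = (115 - 5*(-⅙))*(½) = (115 + ⅚)*(½) = (695/6)*(½) = 695/12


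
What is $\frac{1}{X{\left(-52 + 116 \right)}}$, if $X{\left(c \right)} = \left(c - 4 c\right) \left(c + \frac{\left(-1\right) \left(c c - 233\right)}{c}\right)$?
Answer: $- \frac{1}{699} \approx -0.0014306$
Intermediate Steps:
$X{\left(c \right)} = - 3 c \left(c + \frac{233 - c^{2}}{c}\right)$ ($X{\left(c \right)} = - 3 c \left(c + \frac{\left(-1\right) \left(c^{2} - 233\right)}{c}\right) = - 3 c \left(c + \frac{\left(-1\right) \left(-233 + c^{2}\right)}{c}\right) = - 3 c \left(c + \frac{233 - c^{2}}{c}\right)$)
$\frac{1}{X{\left(-52 + 116 \right)}} = \frac{1}{-699} = - \frac{1}{699}$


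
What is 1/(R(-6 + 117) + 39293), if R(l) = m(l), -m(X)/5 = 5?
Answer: 1/39268 ≈ 2.5466e-5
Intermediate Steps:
m(X) = -25 (m(X) = -5*5 = -25)
R(l) = -25
1/(R(-6 + 117) + 39293) = 1/(-25 + 39293) = 1/39268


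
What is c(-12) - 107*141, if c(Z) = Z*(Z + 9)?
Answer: -15051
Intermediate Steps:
c(Z) = Z*(9 + Z)
c(-12) - 107*141 = -12*(9 - 12) - 107*141 = -12*(-3) - 15087 = 36 - 15087 = -15051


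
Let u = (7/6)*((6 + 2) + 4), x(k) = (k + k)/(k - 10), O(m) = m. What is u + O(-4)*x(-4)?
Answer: 82/7 ≈ 11.714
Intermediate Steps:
x(k) = 2*k/(-10 + k) (x(k) = (2*k)/(-10 + k) = 2*k/(-10 + k))
u = 14 (u = (7*(1/6))*(8 + 4) = (7/6)*12 = 14)
u + O(-4)*x(-4) = 14 - 8*(-4)/(-10 - 4) = 14 - 8*(-4)/(-14) = 14 - 8*(-4)*(-1)/14 = 14 - 4*4/7 = 14 - 16/7 = 82/7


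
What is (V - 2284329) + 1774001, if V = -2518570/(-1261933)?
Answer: -643997225454/1261933 ≈ -5.1033e+5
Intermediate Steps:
V = 2518570/1261933 (V = -2518570*(-1/1261933) = 2518570/1261933 ≈ 1.9958)
(V - 2284329) + 1774001 = (2518570/1261933 - 2284329) + 1774001 = -2882667629387/1261933 + 1774001 = -643997225454/1261933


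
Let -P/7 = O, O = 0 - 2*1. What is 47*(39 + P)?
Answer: 2491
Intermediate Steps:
O = -2 (O = 0 - 2 = -2)
P = 14 (P = -7*(-2) = 14)
47*(39 + P) = 47*(39 + 14) = 47*53 = 2491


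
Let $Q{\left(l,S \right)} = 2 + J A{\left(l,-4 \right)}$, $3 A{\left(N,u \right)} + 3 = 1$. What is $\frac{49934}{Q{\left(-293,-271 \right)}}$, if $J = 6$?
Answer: $-24967$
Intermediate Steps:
$A{\left(N,u \right)} = - \frac{2}{3}$ ($A{\left(N,u \right)} = -1 + \frac{1}{3} \cdot 1 = -1 + \frac{1}{3} = - \frac{2}{3}$)
$Q{\left(l,S \right)} = -2$ ($Q{\left(l,S \right)} = 2 + 6 \left(- \frac{2}{3}\right) = 2 - 4 = -2$)
$\frac{49934}{Q{\left(-293,-271 \right)}} = \frac{49934}{-2} = 49934 \left(- \frac{1}{2}\right) = -24967$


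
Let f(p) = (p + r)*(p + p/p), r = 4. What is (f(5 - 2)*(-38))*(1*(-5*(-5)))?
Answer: -26600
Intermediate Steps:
f(p) = (1 + p)*(4 + p) (f(p) = (p + 4)*(p + p/p) = (4 + p)*(p + 1) = (4 + p)*(1 + p) = (1 + p)*(4 + p))
(f(5 - 2)*(-38))*(1*(-5*(-5))) = ((4 + (5 - 2)² + 5*(5 - 2))*(-38))*(1*(-5*(-5))) = ((4 + 3² + 5*3)*(-38))*(1*25) = ((4 + 9 + 15)*(-38))*25 = (28*(-38))*25 = -1064*25 = -26600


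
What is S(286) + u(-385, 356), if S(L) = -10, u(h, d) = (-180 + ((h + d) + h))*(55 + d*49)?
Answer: -10394416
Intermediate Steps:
u(h, d) = (55 + 49*d)*(-180 + d + 2*h) (u(h, d) = (-180 + ((d + h) + h))*(55 + 49*d) = (-180 + (d + 2*h))*(55 + 49*d) = (-180 + d + 2*h)*(55 + 49*d) = (55 + 49*d)*(-180 + d + 2*h))
S(286) + u(-385, 356) = -10 + (-9900 - 8765*356 + 49*356**2 + 110*(-385) + 98*356*(-385)) = -10 + (-9900 - 3120340 + 49*126736 - 42350 - 13431880) = -10 + (-9900 - 3120340 + 6210064 - 42350 - 13431880) = -10 - 10394406 = -10394416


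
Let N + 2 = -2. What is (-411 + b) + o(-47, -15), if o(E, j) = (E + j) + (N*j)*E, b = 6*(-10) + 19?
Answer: -3334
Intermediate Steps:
N = -4 (N = -2 - 2 = -4)
b = -41 (b = -60 + 19 = -41)
o(E, j) = E + j - 4*E*j (o(E, j) = (E + j) + (-4*j)*E = (E + j) - 4*E*j = E + j - 4*E*j)
(-411 + b) + o(-47, -15) = (-411 - 41) + (-47 - 15 - 4*(-47)*(-15)) = -452 + (-47 - 15 - 2820) = -452 - 2882 = -3334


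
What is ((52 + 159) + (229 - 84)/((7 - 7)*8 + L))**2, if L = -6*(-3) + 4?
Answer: 22915369/484 ≈ 47346.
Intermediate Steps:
L = 22 (L = 18 + 4 = 22)
((52 + 159) + (229 - 84)/((7 - 7)*8 + L))**2 = ((52 + 159) + (229 - 84)/((7 - 7)*8 + 22))**2 = (211 + 145/(0*8 + 22))**2 = (211 + 145/(0 + 22))**2 = (211 + 145/22)**2 = (4787/22)**2 = 22915369/484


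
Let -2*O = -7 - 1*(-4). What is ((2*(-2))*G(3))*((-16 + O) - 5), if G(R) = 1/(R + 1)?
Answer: 39/2 ≈ 19.500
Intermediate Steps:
O = 3/2 (O = -(-7 - 1*(-4))/2 = -(-7 + 4)/2 = -½*(-3) = 3/2 ≈ 1.5000)
G(R) = 1/(1 + R)
((2*(-2))*G(3))*((-16 + O) - 5) = ((2*(-2))/(1 + 3))*((-16 + 3/2) - 5) = (-4/4)*(-29/2 - 5) = -4*¼*(-39/2) = -1*(-39/2) = 39/2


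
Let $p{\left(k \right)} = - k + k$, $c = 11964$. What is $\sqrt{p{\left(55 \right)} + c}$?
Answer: $2 \sqrt{2991} \approx 109.38$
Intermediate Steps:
$p{\left(k \right)} = 0$
$\sqrt{p{\left(55 \right)} + c} = \sqrt{0 + 11964} = \sqrt{11964} = 2 \sqrt{2991}$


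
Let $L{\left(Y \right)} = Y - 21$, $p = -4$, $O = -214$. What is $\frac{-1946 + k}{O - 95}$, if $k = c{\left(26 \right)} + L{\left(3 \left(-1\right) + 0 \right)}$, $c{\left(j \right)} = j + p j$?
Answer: $\frac{2048}{309} \approx 6.6278$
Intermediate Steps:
$L{\left(Y \right)} = -21 + Y$
$c{\left(j \right)} = - 3 j$ ($c{\left(j \right)} = j - 4 j = - 3 j$)
$k = -102$ ($k = \left(-3\right) 26 + \left(-21 + \left(3 \left(-1\right) + 0\right)\right) = -78 + \left(-21 + \left(-3 + 0\right)\right) = -78 - 24 = -102$)
$\frac{-1946 + k}{O - 95} = \frac{-1946 - 102}{-214 - 95} = - \frac{2048}{-309} = \left(-2048\right) \left(- \frac{1}{309}\right) = \frac{2048}{309}$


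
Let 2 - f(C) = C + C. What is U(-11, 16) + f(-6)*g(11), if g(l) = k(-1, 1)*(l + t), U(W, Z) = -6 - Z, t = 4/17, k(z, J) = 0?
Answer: -22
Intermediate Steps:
t = 4/17 (t = 4*(1/17) = 4/17 ≈ 0.23529)
f(C) = 2 - 2*C (f(C) = 2 - (C + C) = 2 - 2*C)
g(l) = 0 (g(l) = 0*(l + 4/17) = 0*(4/17 + l) = 0)
U(-11, 16) + f(-6)*g(11) = (-6 - 1*16) + (2 - 2*(-6))*0 = (-6 - 16) + (2 + 12)*0 = -22 + 14*0 = -22 + 0 = -22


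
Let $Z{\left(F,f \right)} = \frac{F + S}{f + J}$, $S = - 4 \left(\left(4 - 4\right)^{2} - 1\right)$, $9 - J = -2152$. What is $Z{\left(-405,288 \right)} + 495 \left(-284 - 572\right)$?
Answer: $- \frac{1037690681}{2449} \approx -4.2372 \cdot 10^{5}$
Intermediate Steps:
$J = 2161$ ($J = 9 - -2152 = 9 + 2152 = 2161$)
$S = 4$ ($S = - 4 \left(0^{2} - 1\right) = - 4 \left(0 - 1\right) = \left(-4\right) \left(-1\right) = 4$)
$Z{\left(F,f \right)} = \frac{4 + F}{2161 + f}$ ($Z{\left(F,f \right)} = \frac{F + 4}{f + 2161} = \frac{4 + F}{2161 + f}$)
$Z{\left(-405,288 \right)} + 495 \left(-284 - 572\right) = \frac{4 - 405}{2161 + 288} + 495 \left(-284 - 572\right) = \frac{1}{2449} \left(-401\right) + 495 \left(-856\right) = \frac{1}{2449} \left(-401\right) - 423720 = - \frac{401}{2449} - 423720 = - \frac{1037690681}{2449}$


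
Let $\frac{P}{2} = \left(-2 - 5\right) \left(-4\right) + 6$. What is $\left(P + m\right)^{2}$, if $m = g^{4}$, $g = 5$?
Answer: $480249$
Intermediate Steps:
$m = 625$ ($m = 5^{4} = 625$)
$P = 68$ ($P = 2 \left(\left(-2 - 5\right) \left(-4\right) + 6\right) = 2 \left(\left(-7\right) \left(-4\right) + 6\right) = 2 \left(28 + 6\right) = 2 \cdot 34 = 68$)
$\left(P + m\right)^{2} = \left(68 + 625\right)^{2} = 693^{2} = 480249$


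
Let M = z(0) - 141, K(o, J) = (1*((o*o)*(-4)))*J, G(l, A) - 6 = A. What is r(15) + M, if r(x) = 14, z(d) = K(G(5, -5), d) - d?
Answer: -127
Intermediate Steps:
G(l, A) = 6 + A
K(o, J) = -4*J*o**2 (K(o, J) = (1*(o**2*(-4)))*J = (1*(-4*o**2))*J = (-4*o**2)*J = -4*J*o**2)
z(d) = -5*d (z(d) = -4*d*(6 - 5)**2 - d = -4*d*1**2 - d = -4*d*1 - d = -4*d - d = -5*d)
M = -141 (M = -5*0 - 141 = 0 - 141 = -141)
r(15) + M = 14 - 141 = -127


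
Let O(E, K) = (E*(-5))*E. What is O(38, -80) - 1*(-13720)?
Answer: 6500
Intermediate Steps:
O(E, K) = -5*E² (O(E, K) = (-5*E)*E = -5*E²)
O(38, -80) - 1*(-13720) = -5*38² - 1*(-13720) = -5*1444 + 13720 = -7220 + 13720 = 6500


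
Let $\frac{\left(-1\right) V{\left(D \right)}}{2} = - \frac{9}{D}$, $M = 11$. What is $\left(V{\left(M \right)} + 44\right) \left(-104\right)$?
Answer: $- \frac{52208}{11} \approx -4746.2$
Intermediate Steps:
$V{\left(D \right)} = \frac{18}{D}$ ($V{\left(D \right)} = - 2 \left(- \frac{9}{D}\right) = \frac{18}{D}$)
$\left(V{\left(M \right)} + 44\right) \left(-104\right) = \left(\frac{18}{11} + 44\right) \left(-104\right) = \frac{502}{11} \left(-104\right) = - \frac{52208}{11}$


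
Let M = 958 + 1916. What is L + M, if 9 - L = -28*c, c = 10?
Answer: 3163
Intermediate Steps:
M = 2874
L = 289 (L = 9 - (-28)*10 = 9 - 1*(-280) = 9 + 280 = 289)
L + M = 289 + 2874 = 3163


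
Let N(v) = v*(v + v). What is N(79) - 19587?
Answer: -7105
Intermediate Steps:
N(v) = 2*v² (N(v) = v*(2*v) = 2*v²)
N(79) - 19587 = 2*79² - 19587 = 2*6241 - 19587 = 12482 - 19587 = -7105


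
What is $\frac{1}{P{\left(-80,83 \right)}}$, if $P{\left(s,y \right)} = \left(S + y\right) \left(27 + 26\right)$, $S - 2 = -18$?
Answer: $\frac{1}{3551} \approx 0.00028161$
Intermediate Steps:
$S = -16$ ($S = 2 - 18 = -16$)
$P{\left(s,y \right)} = -848 + 53 y$ ($P{\left(s,y \right)} = \left(-16 + y\right) \left(27 + 26\right) = \left(-16 + y\right) 53 = -848 + 53 y$)
$\frac{1}{P{\left(-80,83 \right)}} = \frac{1}{-848 + 53 \cdot 83} = \frac{1}{-848 + 4399} = \frac{1}{3551}$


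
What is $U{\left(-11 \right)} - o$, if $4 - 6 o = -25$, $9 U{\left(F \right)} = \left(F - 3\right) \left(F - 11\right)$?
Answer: $\frac{529}{18} \approx 29.389$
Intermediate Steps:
$U{\left(F \right)} = \frac{\left(-11 + F\right) \left(-3 + F\right)}{9}$ ($U{\left(F \right)} = \frac{\left(F - 3\right) \left(F - 11\right)}{9} = \frac{\left(-3 + F\right) \left(-11 + F\right)}{9} = \frac{\left(-11 + F\right) \left(-3 + F\right)}{9}$)
$o = \frac{29}{6}$ ($o = \frac{2}{3} - - \frac{25}{6} = \frac{2}{3} + \frac{25}{6} = \frac{29}{6} \approx 4.8333$)
$U{\left(-11 \right)} - o = \left(\frac{11}{3} - - \frac{154}{9} + \frac{\left(-11\right)^{2}}{9}\right) - \frac{29}{6} = \left(\frac{11}{3} + \frac{154}{9} + \frac{1}{9} \cdot 121\right) - \frac{29}{6} = \left(\frac{11}{3} + \frac{154}{9} + \frac{121}{9}\right) - \frac{29}{6} = \frac{308}{9} - \frac{29}{6} = \frac{529}{18}$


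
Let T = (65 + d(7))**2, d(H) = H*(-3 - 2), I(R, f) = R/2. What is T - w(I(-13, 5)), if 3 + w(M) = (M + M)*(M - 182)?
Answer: -3095/2 ≈ -1547.5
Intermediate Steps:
I(R, f) = R/2 (I(R, f) = R*(1/2) = R/2)
d(H) = -5*H (d(H) = H*(-5) = -5*H)
w(M) = -3 + 2*M*(-182 + M) (w(M) = -3 + (M + M)*(M - 182) = -3 + (2*M)*(-182 + M) = -3 + 2*M*(-182 + M))
T = 900 (T = (65 - 5*7)**2 = (65 - 35)**2 = 30**2 = 900)
T - w(I(-13, 5)) = 900 - (-3 - 182*(-13) + 2*((1/2)*(-13))**2) = 900 - (-3 - 364*(-13/2) + 2*(-13/2)**2) = 900 - (-3 + 2366 + 2*(169/4)) = 900 - (-3 + 2366 + 169/2) = 900 - 1*4895/2 = 900 - 4895/2 = -3095/2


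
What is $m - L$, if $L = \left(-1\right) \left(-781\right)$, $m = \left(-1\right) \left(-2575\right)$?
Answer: $1794$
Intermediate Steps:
$m = 2575$
$L = 781$
$m - L = 2575 - 781 = 1794$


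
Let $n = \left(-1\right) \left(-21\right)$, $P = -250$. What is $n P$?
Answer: $-5250$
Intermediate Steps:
$n = 21$
$n P = 21 \left(-250\right) = -5250$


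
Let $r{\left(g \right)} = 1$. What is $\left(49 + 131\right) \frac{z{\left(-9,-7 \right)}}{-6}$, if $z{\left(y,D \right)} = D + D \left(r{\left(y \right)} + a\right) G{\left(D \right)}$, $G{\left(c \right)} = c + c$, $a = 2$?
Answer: $-8610$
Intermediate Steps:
$G{\left(c \right)} = 2 c$
$z{\left(y,D \right)} = D + 6 D^{2}$ ($z{\left(y,D \right)} = D + D \left(1 + 2\right) 2 D = D + D 3 \cdot 2 D = D + 3 D 2 D = D + 6 D^{2}$)
$\left(49 + 131\right) \frac{z{\left(-9,-7 \right)}}{-6} = \left(49 + 131\right) \frac{\left(-7\right) \left(1 + 6 \left(-7\right)\right)}{-6} = 180 - 7 \left(1 - 42\right) \left(- \frac{1}{6}\right) = 180 \left(-7\right) \left(-41\right) \left(- \frac{1}{6}\right) = 180 \cdot 287 \left(- \frac{1}{6}\right) = 180 \left(- \frac{287}{6}\right) = -8610$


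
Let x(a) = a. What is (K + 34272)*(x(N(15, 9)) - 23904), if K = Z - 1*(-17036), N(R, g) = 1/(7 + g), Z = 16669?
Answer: -25998687351/16 ≈ -1.6249e+9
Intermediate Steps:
K = 33705 (K = 16669 - 1*(-17036) = 16669 + 17036 = 33705)
(K + 34272)*(x(N(15, 9)) - 23904) = (33705 + 34272)*(1/(7 + 9) - 23904) = 67977*(1/16 - 23904) = 67977*(-382463/16) = -25998687351/16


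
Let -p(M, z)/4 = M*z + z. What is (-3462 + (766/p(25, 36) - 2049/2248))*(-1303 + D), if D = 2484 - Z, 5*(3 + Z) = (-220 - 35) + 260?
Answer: -165775598443/40464 ≈ -4.0969e+6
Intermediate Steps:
p(M, z) = -4*z - 4*M*z (p(M, z) = -4*(M*z + z) = -4*(z + M*z) = -4*z - 4*M*z)
Z = -2 (Z = -3 + ((-220 - 35) + 260)/5 = -3 + (-255 + 260)/5 = -3 + (⅕)*5 = -3 + 1 = -2)
D = 2486 (D = 2484 - 1*(-2) = 2484 + 2 = 2486)
(-3462 + (766/p(25, 36) - 2049/2248))*(-1303 + D) = (-3462 + (766/((-4*36*(1 + 25))) - 2049/2248))*(-1303 + 2486) = (-3462 + (766/((-4*36*26)) - 2049*1/2248))*1183 = (-3462 + (766/(-3744) - 2049/2248))*1183 = (-3462 + (766*(-1/3744) - 2049/2248))*1183 = (-3462 + (-383/1872 - 2049/2248))*1183 = (-3462 - 587089/526032)*1183 = -1821709873/526032*1183 = -165775598443/40464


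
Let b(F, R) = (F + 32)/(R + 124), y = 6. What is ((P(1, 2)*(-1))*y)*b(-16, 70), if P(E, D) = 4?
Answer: -192/97 ≈ -1.9794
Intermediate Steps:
b(F, R) = (32 + F)/(124 + R)
((P(1, 2)*(-1))*y)*b(-16, 70) = ((4*(-1))*6)*((32 - 16)/(124 + 70)) = (-4*6)*(16/194) = -12*16/97 = -24*8/97 = -192/97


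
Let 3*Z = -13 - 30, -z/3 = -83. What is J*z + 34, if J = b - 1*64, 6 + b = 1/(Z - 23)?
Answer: -1949099/112 ≈ -17403.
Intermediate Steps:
z = 249 (z = -3*(-83) = 249)
Z = -43/3 (Z = (-13 - 30)/3 = (⅓)*(-43) = -43/3 ≈ -14.333)
b = -675/112 (b = -6 + 1/(-43/3 - 23) = -6 + 1/(-112/3) = -6 - 3/112 = -675/112 ≈ -6.0268)
J = -7843/112 (J = -675/112 - 1*64 = -675/112 - 64 = -7843/112 ≈ -70.027)
J*z + 34 = -7843/112*249 + 34 = -1952907/112 + 34 = -1949099/112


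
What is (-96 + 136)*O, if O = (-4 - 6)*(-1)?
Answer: 400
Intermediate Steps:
O = 10 (O = -10*(-1) = 10)
(-96 + 136)*O = (-96 + 136)*10 = 40*10 = 400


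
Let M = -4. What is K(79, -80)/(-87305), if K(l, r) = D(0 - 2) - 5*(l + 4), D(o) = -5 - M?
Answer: 416/87305 ≈ 0.0047649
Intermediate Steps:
D(o) = -1 (D(o) = -5 - 1*(-4) = -5 + 4 = -1)
K(l, r) = -21 - 5*l (K(l, r) = -1 - 5*(l + 4) = -1 - 5*(4 + l) = -1 - (20 + 5*l) = -1 + (-20 - 5*l) = -21 - 5*l)
K(79, -80)/(-87305) = (-21 - 5*79)/(-87305) = (-21 - 395)*(-1/87305) = -416*(-1/87305) = 416/87305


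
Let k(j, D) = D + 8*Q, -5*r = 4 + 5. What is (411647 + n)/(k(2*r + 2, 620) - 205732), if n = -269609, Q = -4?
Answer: -71019/102572 ≈ -0.69238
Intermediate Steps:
r = -9/5 (r = -(4 + 5)/5 = -⅕*9 = -9/5 ≈ -1.8000)
k(j, D) = -32 + D (k(j, D) = D + 8*(-4) = D - 32 = -32 + D)
(411647 + n)/(k(2*r + 2, 620) - 205732) = (411647 - 269609)/((-32 + 620) - 205732) = 142038/(588 - 205732) = 142038/(-205144) = 142038*(-1/205144) = -71019/102572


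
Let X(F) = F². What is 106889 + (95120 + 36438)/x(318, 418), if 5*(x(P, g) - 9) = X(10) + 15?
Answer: 1776003/16 ≈ 1.1100e+5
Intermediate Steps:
x(P, g) = 32 (x(P, g) = 9 + (10² + 15)/5 = 9 + (100 + 15)/5 = 9 + (⅕)*115 = 9 + 23 = 32)
106889 + (95120 + 36438)/x(318, 418) = 106889 + (95120 + 36438)/32 = 106889 + 131558*(1/32) = 106889 + 65779/16 = 1776003/16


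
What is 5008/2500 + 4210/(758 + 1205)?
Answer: 5088926/1226875 ≈ 4.1479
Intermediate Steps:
5008/2500 + 4210/(758 + 1205) = 5008*(1/2500) + 4210/1963 = 1252/625 + 4210*(1/1963) = 1252/625 + 4210/1963 = 5088926/1226875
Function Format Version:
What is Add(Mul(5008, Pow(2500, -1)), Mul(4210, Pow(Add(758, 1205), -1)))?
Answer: Rational(5088926, 1226875) ≈ 4.1479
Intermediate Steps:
Add(Mul(5008, Pow(2500, -1)), Mul(4210, Pow(Add(758, 1205), -1))) = Add(Mul(5008, Rational(1, 2500)), Mul(4210, Pow(1963, -1))) = Add(Rational(1252, 625), Mul(4210, Rational(1, 1963))) = Add(Rational(1252, 625), Rational(4210, 1963)) = Rational(5088926, 1226875)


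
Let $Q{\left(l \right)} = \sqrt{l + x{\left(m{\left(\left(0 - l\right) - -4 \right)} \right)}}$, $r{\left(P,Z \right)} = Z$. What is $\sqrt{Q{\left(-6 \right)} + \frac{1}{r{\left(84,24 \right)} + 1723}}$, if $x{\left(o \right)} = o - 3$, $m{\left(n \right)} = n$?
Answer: $\frac{2 \sqrt{763439}}{1747} \approx 1.0003$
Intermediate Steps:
$x{\left(o \right)} = -3 + o$ ($x{\left(o \right)} = o - 3 = -3 + o$)
$Q{\left(l \right)} = 1$ ($Q{\left(l \right)} = \sqrt{l + \left(-3 + \left(\left(0 - l\right) - -4\right)\right)} = \sqrt{l - \left(-1 + l\right)} = \sqrt{1} = 1$)
$\sqrt{Q{\left(-6 \right)} + \frac{1}{r{\left(84,24 \right)} + 1723}} = \sqrt{1 + \frac{1}{24 + 1723}} = \sqrt{1 + \frac{1}{1747}} = \sqrt{\frac{1748}{1747}} = \frac{2 \sqrt{763439}}{1747}$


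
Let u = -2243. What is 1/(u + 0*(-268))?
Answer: -1/2243 ≈ -0.00044583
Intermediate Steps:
1/(u + 0*(-268)) = 1/(-2243 + 0*(-268)) = 1/(-2243 + 0) = 1/(-2243) = -1/2243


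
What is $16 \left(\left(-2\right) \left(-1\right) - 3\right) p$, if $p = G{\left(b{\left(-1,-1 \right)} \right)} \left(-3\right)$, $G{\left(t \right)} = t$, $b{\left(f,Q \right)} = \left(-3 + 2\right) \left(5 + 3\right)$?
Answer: $-384$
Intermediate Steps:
$b{\left(f,Q \right)} = -8$ ($b{\left(f,Q \right)} = \left(-1\right) 8 = -8$)
$p = 24$ ($p = \left(-8\right) \left(-3\right) = 24$)
$16 \left(\left(-2\right) \left(-1\right) - 3\right) p = 16 \left(\left(-2\right) \left(-1\right) - 3\right) 24 = 16 \left(2 - 3\right) 24 = 16 \left(-1\right) 24 = \left(-16\right) 24 = -384$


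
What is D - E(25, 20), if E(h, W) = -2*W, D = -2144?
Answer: -2104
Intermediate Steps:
D - E(25, 20) = -2144 - (-2)*20 = -2144 - 1*(-40) = -2144 + 40 = -2104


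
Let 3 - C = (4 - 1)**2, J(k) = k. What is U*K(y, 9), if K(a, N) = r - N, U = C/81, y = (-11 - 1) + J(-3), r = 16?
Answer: -14/27 ≈ -0.51852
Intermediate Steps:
C = -6 (C = 3 - (4 - 1)**2 = 3 - 1*3**2 = 3 - 1*9 = 3 - 9 = -6)
y = -15 (y = (-11 - 1) - 3 = -12 - 3 = -15)
U = -2/27 (U = -6/81 = -6*1/81 = -2/27 ≈ -0.074074)
K(a, N) = 16 - N
U*K(y, 9) = -2*(16 - 1*9)/27 = -2*(16 - 9)/27 = -2/27*7 = -14/27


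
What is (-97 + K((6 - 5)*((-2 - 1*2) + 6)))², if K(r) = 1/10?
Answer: 938961/100 ≈ 9389.6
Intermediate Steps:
K(r) = ⅒
(-97 + K((6 - 5)*((-2 - 1*2) + 6)))² = (-97 + ⅒)² = (-969/10)² = 938961/100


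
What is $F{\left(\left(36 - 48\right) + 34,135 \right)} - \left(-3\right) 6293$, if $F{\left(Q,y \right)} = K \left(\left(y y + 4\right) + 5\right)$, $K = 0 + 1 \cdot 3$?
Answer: $73581$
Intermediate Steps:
$K = 3$ ($K = 0 + 3 = 3$)
$F{\left(Q,y \right)} = 27 + 3 y^{2}$ ($F{\left(Q,y \right)} = 3 \left(\left(y y + 4\right) + 5\right) = 3 \left(\left(y^{2} + 4\right) + 5\right) = 3 \left(\left(4 + y^{2}\right) + 5\right) = 3 \left(9 + y^{2}\right) = 27 + 3 y^{2}$)
$F{\left(\left(36 - 48\right) + 34,135 \right)} - \left(-3\right) 6293 = \left(27 + 3 \cdot 135^{2}\right) - \left(-3\right) 6293 = \left(27 + 3 \cdot 18225\right) - -18879 = \left(27 + 54675\right) + 18879 = 54702 + 18879 = 73581$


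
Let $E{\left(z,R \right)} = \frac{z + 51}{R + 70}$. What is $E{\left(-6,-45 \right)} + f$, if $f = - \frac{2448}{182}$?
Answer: $- \frac{5301}{455} \approx -11.651$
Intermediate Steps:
$E{\left(z,R \right)} = \frac{51 + z}{70 + R}$
$f = - \frac{1224}{91}$ ($f = \left(-2448\right) \frac{1}{182} = - \frac{1224}{91} \approx -13.451$)
$E{\left(-6,-45 \right)} + f = \frac{51 - 6}{70 - 45} - \frac{1224}{91} = \frac{1}{25} \cdot 45 - \frac{1224}{91} = \frac{9}{5} - \frac{1224}{91} = - \frac{5301}{455}$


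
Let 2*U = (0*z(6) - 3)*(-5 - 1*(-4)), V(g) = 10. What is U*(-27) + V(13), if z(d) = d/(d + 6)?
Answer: -61/2 ≈ -30.500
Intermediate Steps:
z(d) = d/(6 + d)
U = 3/2 (U = ((0*(6/(6 + 6)) - 3)*(-5 - 1*(-4)))/2 = ((0*(6/12) - 3)*(-5 + 4))/2 = ((0*(6*(1/12)) - 3)*(-1))/2 = ((0*(1/2) - 3)*(-1))/2 = ((0 - 3)*(-1))/2 = (-3*(-1))/2 = (1/2)*3 = 3/2 ≈ 1.5000)
U*(-27) + V(13) = (3/2)*(-27) + 10 = -81/2 + 10 = -61/2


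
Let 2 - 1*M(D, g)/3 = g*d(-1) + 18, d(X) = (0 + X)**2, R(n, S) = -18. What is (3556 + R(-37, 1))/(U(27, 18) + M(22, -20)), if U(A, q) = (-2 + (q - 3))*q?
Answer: 1769/123 ≈ 14.382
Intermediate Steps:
U(A, q) = q*(-5 + q) (U(A, q) = (-2 + (-3 + q))*q = (-5 + q)*q = q*(-5 + q))
d(X) = X**2
M(D, g) = -48 - 3*g (M(D, g) = 6 - 3*(g*(-1)**2 + 18) = 6 - 3*(g*1 + 18) = 6 - 3*(g + 18) = 6 - 3*(18 + g) = 6 + (-54 - 3*g) = -48 - 3*g)
(3556 + R(-37, 1))/(U(27, 18) + M(22, -20)) = (3556 - 18)/(18*(-5 + 18) + (-48 - 3*(-20))) = 3538/(18*13 + (-48 + 60)) = 3538/(234 + 12) = 3538/246 = 3538*(1/246) = 1769/123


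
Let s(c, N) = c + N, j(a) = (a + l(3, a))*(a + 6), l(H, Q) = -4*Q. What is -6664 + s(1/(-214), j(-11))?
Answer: -1461407/214 ≈ -6829.0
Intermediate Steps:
j(a) = -3*a*(6 + a) (j(a) = (a - 4*a)*(a + 6) = (-3*a)*(6 + a) = -3*a*(6 + a))
s(c, N) = N + c
-6664 + s(1/(-214), j(-11)) = -6664 + (3*(-11)*(-6 - 1*(-11)) + 1/(-214)) = -6664 + (3*(-11)*(-6 + 11) - 1/214) = -6664 + (3*(-11)*5 - 1/214) = -6664 + (-165 - 1/214) = -6664 - 35311/214 = -1461407/214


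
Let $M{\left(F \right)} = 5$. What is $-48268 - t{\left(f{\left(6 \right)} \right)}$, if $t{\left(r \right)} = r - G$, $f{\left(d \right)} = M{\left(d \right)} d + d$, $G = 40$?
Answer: $-48264$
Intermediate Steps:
$f{\left(d \right)} = 6 d$ ($f{\left(d \right)} = 5 d + d = 6 d$)
$t{\left(r \right)} = -40 + r$ ($t{\left(r \right)} = r - 40 = -40 + r$)
$-48268 - t{\left(f{\left(6 \right)} \right)} = -48268 - \left(-40 + 6 \cdot 6\right) = -48268 - \left(-40 + 36\right) = -48268 - -4 = -48268 + 4 = -48264$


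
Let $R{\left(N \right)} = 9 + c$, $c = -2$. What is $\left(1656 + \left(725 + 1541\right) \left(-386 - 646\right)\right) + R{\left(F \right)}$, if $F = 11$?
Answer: $-2336849$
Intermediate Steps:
$R{\left(N \right)} = 7$ ($R{\left(N \right)} = 9 - 2 = 7$)
$\left(1656 + \left(725 + 1541\right) \left(-386 - 646\right)\right) + R{\left(F \right)} = \left(1656 + \left(725 + 1541\right) \left(-386 - 646\right)\right) + 7 = \left(1656 + 2266 \left(-1032\right)\right) + 7 = \left(1656 - 2338512\right) + 7 = -2336856 + 7 = -2336849$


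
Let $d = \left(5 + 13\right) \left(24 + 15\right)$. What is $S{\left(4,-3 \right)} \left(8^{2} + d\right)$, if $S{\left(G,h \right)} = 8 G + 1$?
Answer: $25278$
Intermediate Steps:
$S{\left(G,h \right)} = 1 + 8 G$
$d = 702$ ($d = 18 \cdot 39 = 702$)
$S{\left(4,-3 \right)} \left(8^{2} + d\right) = \left(1 + 8 \cdot 4\right) \left(8^{2} + 702\right) = \left(1 + 32\right) \left(64 + 702\right) = 33 \cdot 766 = 25278$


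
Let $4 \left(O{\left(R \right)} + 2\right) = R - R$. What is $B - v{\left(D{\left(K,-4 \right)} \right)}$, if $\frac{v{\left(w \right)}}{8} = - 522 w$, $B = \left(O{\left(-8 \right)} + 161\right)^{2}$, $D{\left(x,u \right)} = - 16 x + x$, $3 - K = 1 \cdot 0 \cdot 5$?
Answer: $-162639$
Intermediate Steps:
$O{\left(R \right)} = -2$ ($O{\left(R \right)} = -2 + \frac{R - R}{4} = -2 + \frac{1}{4} \cdot 0 = -2 + 0 = -2$)
$K = 3$ ($K = 3 - 1 \cdot 0 \cdot 5 = 3 - 0 \cdot 5 = 3 - 0 = 3 + 0 = 3$)
$D{\left(x,u \right)} = - 15 x$
$B = 25281$ ($B = \left(-2 + 161\right)^{2} = 159^{2} = 25281$)
$v{\left(w \right)} = - 4176 w$ ($v{\left(w \right)} = 8 \left(- 522 w\right) = - 4176 w$)
$B - v{\left(D{\left(K,-4 \right)} \right)} = 25281 - - 4176 \left(\left(-15\right) 3\right) = 25281 - \left(-4176\right) \left(-45\right) = 25281 - 187920 = -162639$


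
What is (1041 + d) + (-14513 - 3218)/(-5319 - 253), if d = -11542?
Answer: -8356263/796 ≈ -10498.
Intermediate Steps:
(1041 + d) + (-14513 - 3218)/(-5319 - 253) = (1041 - 11542) + (-14513 - 3218)/(-5319 - 253) = -10501 - 17731/(-5572) = -10501 - 17731*(-1/5572) = -10501 + 2533/796 = -8356263/796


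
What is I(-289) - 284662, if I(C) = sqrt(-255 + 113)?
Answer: -284662 + I*sqrt(142) ≈ -2.8466e+5 + 11.916*I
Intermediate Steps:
I(C) = I*sqrt(142) (I(C) = sqrt(-142) = I*sqrt(142))
I(-289) - 284662 = I*sqrt(142) - 284662 = -284662 + I*sqrt(142)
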